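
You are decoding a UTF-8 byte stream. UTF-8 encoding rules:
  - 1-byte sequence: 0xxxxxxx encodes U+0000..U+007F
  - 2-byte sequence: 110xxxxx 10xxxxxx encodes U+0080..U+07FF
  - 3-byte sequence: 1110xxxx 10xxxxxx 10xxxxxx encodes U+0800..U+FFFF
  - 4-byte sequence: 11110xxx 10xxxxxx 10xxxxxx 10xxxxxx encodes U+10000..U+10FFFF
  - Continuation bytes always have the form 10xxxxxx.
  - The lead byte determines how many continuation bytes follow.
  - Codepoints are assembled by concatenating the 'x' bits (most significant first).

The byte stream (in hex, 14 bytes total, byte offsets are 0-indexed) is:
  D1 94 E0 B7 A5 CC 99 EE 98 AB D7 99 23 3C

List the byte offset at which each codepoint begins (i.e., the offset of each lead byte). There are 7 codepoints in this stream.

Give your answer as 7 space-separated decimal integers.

Byte[0]=D1: 2-byte lead, need 1 cont bytes. acc=0x11
Byte[1]=94: continuation. acc=(acc<<6)|0x14=0x454
Completed: cp=U+0454 (starts at byte 0)
Byte[2]=E0: 3-byte lead, need 2 cont bytes. acc=0x0
Byte[3]=B7: continuation. acc=(acc<<6)|0x37=0x37
Byte[4]=A5: continuation. acc=(acc<<6)|0x25=0xDE5
Completed: cp=U+0DE5 (starts at byte 2)
Byte[5]=CC: 2-byte lead, need 1 cont bytes. acc=0xC
Byte[6]=99: continuation. acc=(acc<<6)|0x19=0x319
Completed: cp=U+0319 (starts at byte 5)
Byte[7]=EE: 3-byte lead, need 2 cont bytes. acc=0xE
Byte[8]=98: continuation. acc=(acc<<6)|0x18=0x398
Byte[9]=AB: continuation. acc=(acc<<6)|0x2B=0xE62B
Completed: cp=U+E62B (starts at byte 7)
Byte[10]=D7: 2-byte lead, need 1 cont bytes. acc=0x17
Byte[11]=99: continuation. acc=(acc<<6)|0x19=0x5D9
Completed: cp=U+05D9 (starts at byte 10)
Byte[12]=23: 1-byte ASCII. cp=U+0023
Byte[13]=3C: 1-byte ASCII. cp=U+003C

Answer: 0 2 5 7 10 12 13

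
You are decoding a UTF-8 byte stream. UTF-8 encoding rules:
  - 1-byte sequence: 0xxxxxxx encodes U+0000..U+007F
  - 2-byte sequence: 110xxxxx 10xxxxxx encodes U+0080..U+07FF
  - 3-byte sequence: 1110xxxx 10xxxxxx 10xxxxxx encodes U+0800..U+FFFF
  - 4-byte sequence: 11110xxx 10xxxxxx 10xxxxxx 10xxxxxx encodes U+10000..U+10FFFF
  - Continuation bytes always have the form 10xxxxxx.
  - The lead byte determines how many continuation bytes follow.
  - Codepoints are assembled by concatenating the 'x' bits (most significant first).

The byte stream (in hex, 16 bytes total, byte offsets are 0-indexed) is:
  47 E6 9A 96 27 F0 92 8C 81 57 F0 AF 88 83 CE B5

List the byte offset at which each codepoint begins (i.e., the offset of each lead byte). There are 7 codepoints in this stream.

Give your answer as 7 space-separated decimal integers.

Answer: 0 1 4 5 9 10 14

Derivation:
Byte[0]=47: 1-byte ASCII. cp=U+0047
Byte[1]=E6: 3-byte lead, need 2 cont bytes. acc=0x6
Byte[2]=9A: continuation. acc=(acc<<6)|0x1A=0x19A
Byte[3]=96: continuation. acc=(acc<<6)|0x16=0x6696
Completed: cp=U+6696 (starts at byte 1)
Byte[4]=27: 1-byte ASCII. cp=U+0027
Byte[5]=F0: 4-byte lead, need 3 cont bytes. acc=0x0
Byte[6]=92: continuation. acc=(acc<<6)|0x12=0x12
Byte[7]=8C: continuation. acc=(acc<<6)|0x0C=0x48C
Byte[8]=81: continuation. acc=(acc<<6)|0x01=0x12301
Completed: cp=U+12301 (starts at byte 5)
Byte[9]=57: 1-byte ASCII. cp=U+0057
Byte[10]=F0: 4-byte lead, need 3 cont bytes. acc=0x0
Byte[11]=AF: continuation. acc=(acc<<6)|0x2F=0x2F
Byte[12]=88: continuation. acc=(acc<<6)|0x08=0xBC8
Byte[13]=83: continuation. acc=(acc<<6)|0x03=0x2F203
Completed: cp=U+2F203 (starts at byte 10)
Byte[14]=CE: 2-byte lead, need 1 cont bytes. acc=0xE
Byte[15]=B5: continuation. acc=(acc<<6)|0x35=0x3B5
Completed: cp=U+03B5 (starts at byte 14)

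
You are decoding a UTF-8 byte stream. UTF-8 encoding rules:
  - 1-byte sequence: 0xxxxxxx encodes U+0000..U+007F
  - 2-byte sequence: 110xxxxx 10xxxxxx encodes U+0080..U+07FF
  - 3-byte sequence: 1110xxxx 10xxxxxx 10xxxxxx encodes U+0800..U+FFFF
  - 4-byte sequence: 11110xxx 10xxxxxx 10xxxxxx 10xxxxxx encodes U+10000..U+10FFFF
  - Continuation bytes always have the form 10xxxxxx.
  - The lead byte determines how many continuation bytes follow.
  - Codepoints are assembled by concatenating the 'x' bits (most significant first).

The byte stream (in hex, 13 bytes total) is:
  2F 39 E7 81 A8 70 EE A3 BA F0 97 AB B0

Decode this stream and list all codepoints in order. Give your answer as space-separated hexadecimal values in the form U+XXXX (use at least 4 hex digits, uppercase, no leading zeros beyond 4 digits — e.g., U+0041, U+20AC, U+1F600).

Byte[0]=2F: 1-byte ASCII. cp=U+002F
Byte[1]=39: 1-byte ASCII. cp=U+0039
Byte[2]=E7: 3-byte lead, need 2 cont bytes. acc=0x7
Byte[3]=81: continuation. acc=(acc<<6)|0x01=0x1C1
Byte[4]=A8: continuation. acc=(acc<<6)|0x28=0x7068
Completed: cp=U+7068 (starts at byte 2)
Byte[5]=70: 1-byte ASCII. cp=U+0070
Byte[6]=EE: 3-byte lead, need 2 cont bytes. acc=0xE
Byte[7]=A3: continuation. acc=(acc<<6)|0x23=0x3A3
Byte[8]=BA: continuation. acc=(acc<<6)|0x3A=0xE8FA
Completed: cp=U+E8FA (starts at byte 6)
Byte[9]=F0: 4-byte lead, need 3 cont bytes. acc=0x0
Byte[10]=97: continuation. acc=(acc<<6)|0x17=0x17
Byte[11]=AB: continuation. acc=(acc<<6)|0x2B=0x5EB
Byte[12]=B0: continuation. acc=(acc<<6)|0x30=0x17AF0
Completed: cp=U+17AF0 (starts at byte 9)

Answer: U+002F U+0039 U+7068 U+0070 U+E8FA U+17AF0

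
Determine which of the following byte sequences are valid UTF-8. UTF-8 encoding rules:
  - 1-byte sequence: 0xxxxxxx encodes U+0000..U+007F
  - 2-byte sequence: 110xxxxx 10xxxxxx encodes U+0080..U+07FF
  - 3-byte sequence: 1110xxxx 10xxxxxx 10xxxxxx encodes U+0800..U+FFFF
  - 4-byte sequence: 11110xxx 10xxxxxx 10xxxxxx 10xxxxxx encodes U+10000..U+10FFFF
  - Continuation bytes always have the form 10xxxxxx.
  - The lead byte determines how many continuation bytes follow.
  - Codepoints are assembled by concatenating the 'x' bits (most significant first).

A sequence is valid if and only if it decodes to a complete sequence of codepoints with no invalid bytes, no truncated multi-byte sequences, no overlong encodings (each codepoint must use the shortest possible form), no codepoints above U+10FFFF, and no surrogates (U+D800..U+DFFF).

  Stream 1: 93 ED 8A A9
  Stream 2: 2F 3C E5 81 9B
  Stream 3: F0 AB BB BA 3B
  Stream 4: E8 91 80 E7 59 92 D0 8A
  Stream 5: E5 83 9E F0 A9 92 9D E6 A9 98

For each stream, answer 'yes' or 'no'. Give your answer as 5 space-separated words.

Answer: no yes yes no yes

Derivation:
Stream 1: error at byte offset 0. INVALID
Stream 2: decodes cleanly. VALID
Stream 3: decodes cleanly. VALID
Stream 4: error at byte offset 4. INVALID
Stream 5: decodes cleanly. VALID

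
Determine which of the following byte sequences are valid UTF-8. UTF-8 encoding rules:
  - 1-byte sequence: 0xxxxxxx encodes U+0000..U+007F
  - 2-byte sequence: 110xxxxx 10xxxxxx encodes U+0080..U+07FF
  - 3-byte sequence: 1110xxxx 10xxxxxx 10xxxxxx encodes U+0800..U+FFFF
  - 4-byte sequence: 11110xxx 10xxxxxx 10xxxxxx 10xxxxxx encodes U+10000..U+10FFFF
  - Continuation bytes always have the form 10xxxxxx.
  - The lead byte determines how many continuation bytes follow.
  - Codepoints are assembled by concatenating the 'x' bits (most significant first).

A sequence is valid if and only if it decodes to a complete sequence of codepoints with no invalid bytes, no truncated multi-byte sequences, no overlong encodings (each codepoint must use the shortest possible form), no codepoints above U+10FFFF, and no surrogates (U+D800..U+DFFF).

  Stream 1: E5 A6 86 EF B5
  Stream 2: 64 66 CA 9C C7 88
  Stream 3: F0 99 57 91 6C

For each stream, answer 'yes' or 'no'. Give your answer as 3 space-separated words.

Stream 1: error at byte offset 5. INVALID
Stream 2: decodes cleanly. VALID
Stream 3: error at byte offset 2. INVALID

Answer: no yes no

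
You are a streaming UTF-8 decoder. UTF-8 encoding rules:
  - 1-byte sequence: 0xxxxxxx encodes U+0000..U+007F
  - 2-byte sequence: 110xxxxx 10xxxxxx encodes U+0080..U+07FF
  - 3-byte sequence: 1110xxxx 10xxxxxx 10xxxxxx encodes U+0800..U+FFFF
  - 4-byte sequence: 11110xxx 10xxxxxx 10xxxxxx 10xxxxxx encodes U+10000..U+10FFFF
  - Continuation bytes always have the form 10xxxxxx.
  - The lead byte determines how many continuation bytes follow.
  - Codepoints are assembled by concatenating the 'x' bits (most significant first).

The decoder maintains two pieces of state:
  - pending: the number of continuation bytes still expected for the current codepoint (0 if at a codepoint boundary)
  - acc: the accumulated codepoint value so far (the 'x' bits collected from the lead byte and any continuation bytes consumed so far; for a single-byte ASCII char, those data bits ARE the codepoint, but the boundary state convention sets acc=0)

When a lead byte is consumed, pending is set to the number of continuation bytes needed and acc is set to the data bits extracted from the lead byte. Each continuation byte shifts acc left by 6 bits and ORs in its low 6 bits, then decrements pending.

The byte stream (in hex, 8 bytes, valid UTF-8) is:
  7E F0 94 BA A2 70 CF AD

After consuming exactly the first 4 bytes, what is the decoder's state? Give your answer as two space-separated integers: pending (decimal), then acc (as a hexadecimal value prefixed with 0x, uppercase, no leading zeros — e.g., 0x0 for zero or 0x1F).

Answer: 1 0x53A

Derivation:
Byte[0]=7E: 1-byte. pending=0, acc=0x0
Byte[1]=F0: 4-byte lead. pending=3, acc=0x0
Byte[2]=94: continuation. acc=(acc<<6)|0x14=0x14, pending=2
Byte[3]=BA: continuation. acc=(acc<<6)|0x3A=0x53A, pending=1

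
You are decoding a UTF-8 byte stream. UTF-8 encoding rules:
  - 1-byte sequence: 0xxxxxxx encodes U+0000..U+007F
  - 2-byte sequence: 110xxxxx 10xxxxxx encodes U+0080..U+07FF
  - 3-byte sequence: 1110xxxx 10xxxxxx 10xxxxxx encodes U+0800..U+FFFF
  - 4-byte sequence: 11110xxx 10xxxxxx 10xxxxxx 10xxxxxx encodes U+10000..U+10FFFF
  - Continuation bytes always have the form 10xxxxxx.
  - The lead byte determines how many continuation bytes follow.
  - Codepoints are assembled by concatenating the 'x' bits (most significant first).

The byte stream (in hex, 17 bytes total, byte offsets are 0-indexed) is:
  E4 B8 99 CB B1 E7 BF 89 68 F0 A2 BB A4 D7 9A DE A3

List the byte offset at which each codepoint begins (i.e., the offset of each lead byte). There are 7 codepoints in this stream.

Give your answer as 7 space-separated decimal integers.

Answer: 0 3 5 8 9 13 15

Derivation:
Byte[0]=E4: 3-byte lead, need 2 cont bytes. acc=0x4
Byte[1]=B8: continuation. acc=(acc<<6)|0x38=0x138
Byte[2]=99: continuation. acc=(acc<<6)|0x19=0x4E19
Completed: cp=U+4E19 (starts at byte 0)
Byte[3]=CB: 2-byte lead, need 1 cont bytes. acc=0xB
Byte[4]=B1: continuation. acc=(acc<<6)|0x31=0x2F1
Completed: cp=U+02F1 (starts at byte 3)
Byte[5]=E7: 3-byte lead, need 2 cont bytes. acc=0x7
Byte[6]=BF: continuation. acc=(acc<<6)|0x3F=0x1FF
Byte[7]=89: continuation. acc=(acc<<6)|0x09=0x7FC9
Completed: cp=U+7FC9 (starts at byte 5)
Byte[8]=68: 1-byte ASCII. cp=U+0068
Byte[9]=F0: 4-byte lead, need 3 cont bytes. acc=0x0
Byte[10]=A2: continuation. acc=(acc<<6)|0x22=0x22
Byte[11]=BB: continuation. acc=(acc<<6)|0x3B=0x8BB
Byte[12]=A4: continuation. acc=(acc<<6)|0x24=0x22EE4
Completed: cp=U+22EE4 (starts at byte 9)
Byte[13]=D7: 2-byte lead, need 1 cont bytes. acc=0x17
Byte[14]=9A: continuation. acc=(acc<<6)|0x1A=0x5DA
Completed: cp=U+05DA (starts at byte 13)
Byte[15]=DE: 2-byte lead, need 1 cont bytes. acc=0x1E
Byte[16]=A3: continuation. acc=(acc<<6)|0x23=0x7A3
Completed: cp=U+07A3 (starts at byte 15)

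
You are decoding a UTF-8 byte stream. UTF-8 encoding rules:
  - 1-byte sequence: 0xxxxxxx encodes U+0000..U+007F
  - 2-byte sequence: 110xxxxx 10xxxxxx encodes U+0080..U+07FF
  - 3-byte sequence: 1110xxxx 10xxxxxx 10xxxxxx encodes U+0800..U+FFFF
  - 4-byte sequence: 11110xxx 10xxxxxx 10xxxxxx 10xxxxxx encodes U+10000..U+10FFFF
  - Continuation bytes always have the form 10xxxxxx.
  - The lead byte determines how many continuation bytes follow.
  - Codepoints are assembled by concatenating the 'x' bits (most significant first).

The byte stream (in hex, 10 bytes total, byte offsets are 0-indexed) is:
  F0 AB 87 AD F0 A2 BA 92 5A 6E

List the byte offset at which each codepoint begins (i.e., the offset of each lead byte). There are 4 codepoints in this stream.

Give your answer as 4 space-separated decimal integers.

Answer: 0 4 8 9

Derivation:
Byte[0]=F0: 4-byte lead, need 3 cont bytes. acc=0x0
Byte[1]=AB: continuation. acc=(acc<<6)|0x2B=0x2B
Byte[2]=87: continuation. acc=(acc<<6)|0x07=0xAC7
Byte[3]=AD: continuation. acc=(acc<<6)|0x2D=0x2B1ED
Completed: cp=U+2B1ED (starts at byte 0)
Byte[4]=F0: 4-byte lead, need 3 cont bytes. acc=0x0
Byte[5]=A2: continuation. acc=(acc<<6)|0x22=0x22
Byte[6]=BA: continuation. acc=(acc<<6)|0x3A=0x8BA
Byte[7]=92: continuation. acc=(acc<<6)|0x12=0x22E92
Completed: cp=U+22E92 (starts at byte 4)
Byte[8]=5A: 1-byte ASCII. cp=U+005A
Byte[9]=6E: 1-byte ASCII. cp=U+006E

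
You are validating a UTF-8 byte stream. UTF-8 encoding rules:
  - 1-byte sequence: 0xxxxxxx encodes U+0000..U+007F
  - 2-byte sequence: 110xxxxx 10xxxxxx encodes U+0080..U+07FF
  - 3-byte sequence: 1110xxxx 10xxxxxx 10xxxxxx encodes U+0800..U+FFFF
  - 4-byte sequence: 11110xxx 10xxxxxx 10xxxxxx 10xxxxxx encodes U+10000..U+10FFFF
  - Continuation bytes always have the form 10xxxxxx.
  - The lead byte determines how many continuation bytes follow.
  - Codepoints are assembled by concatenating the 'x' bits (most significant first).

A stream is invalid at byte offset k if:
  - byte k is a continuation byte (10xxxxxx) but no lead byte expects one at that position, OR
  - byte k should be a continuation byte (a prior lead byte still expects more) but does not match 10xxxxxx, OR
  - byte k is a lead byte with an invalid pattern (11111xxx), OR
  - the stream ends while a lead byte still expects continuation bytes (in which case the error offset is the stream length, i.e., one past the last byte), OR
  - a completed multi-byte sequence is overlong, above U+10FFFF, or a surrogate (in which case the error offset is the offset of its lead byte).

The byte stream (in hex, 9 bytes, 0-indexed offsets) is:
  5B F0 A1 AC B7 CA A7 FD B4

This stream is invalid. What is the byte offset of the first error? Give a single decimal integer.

Byte[0]=5B: 1-byte ASCII. cp=U+005B
Byte[1]=F0: 4-byte lead, need 3 cont bytes. acc=0x0
Byte[2]=A1: continuation. acc=(acc<<6)|0x21=0x21
Byte[3]=AC: continuation. acc=(acc<<6)|0x2C=0x86C
Byte[4]=B7: continuation. acc=(acc<<6)|0x37=0x21B37
Completed: cp=U+21B37 (starts at byte 1)
Byte[5]=CA: 2-byte lead, need 1 cont bytes. acc=0xA
Byte[6]=A7: continuation. acc=(acc<<6)|0x27=0x2A7
Completed: cp=U+02A7 (starts at byte 5)
Byte[7]=FD: INVALID lead byte (not 0xxx/110x/1110/11110)

Answer: 7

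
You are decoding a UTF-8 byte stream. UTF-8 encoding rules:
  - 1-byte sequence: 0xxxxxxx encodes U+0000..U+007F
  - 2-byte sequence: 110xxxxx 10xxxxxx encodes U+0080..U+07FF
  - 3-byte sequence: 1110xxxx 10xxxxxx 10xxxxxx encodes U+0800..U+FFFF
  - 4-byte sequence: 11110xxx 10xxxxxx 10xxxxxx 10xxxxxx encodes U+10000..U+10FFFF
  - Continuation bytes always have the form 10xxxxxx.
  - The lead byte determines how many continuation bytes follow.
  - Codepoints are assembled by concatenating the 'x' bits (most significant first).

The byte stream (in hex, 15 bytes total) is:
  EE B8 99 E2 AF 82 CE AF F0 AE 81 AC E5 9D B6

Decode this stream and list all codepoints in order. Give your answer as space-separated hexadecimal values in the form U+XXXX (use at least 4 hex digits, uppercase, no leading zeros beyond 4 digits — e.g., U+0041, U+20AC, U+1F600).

Byte[0]=EE: 3-byte lead, need 2 cont bytes. acc=0xE
Byte[1]=B8: continuation. acc=(acc<<6)|0x38=0x3B8
Byte[2]=99: continuation. acc=(acc<<6)|0x19=0xEE19
Completed: cp=U+EE19 (starts at byte 0)
Byte[3]=E2: 3-byte lead, need 2 cont bytes. acc=0x2
Byte[4]=AF: continuation. acc=(acc<<6)|0x2F=0xAF
Byte[5]=82: continuation. acc=(acc<<6)|0x02=0x2BC2
Completed: cp=U+2BC2 (starts at byte 3)
Byte[6]=CE: 2-byte lead, need 1 cont bytes. acc=0xE
Byte[7]=AF: continuation. acc=(acc<<6)|0x2F=0x3AF
Completed: cp=U+03AF (starts at byte 6)
Byte[8]=F0: 4-byte lead, need 3 cont bytes. acc=0x0
Byte[9]=AE: continuation. acc=(acc<<6)|0x2E=0x2E
Byte[10]=81: continuation. acc=(acc<<6)|0x01=0xB81
Byte[11]=AC: continuation. acc=(acc<<6)|0x2C=0x2E06C
Completed: cp=U+2E06C (starts at byte 8)
Byte[12]=E5: 3-byte lead, need 2 cont bytes. acc=0x5
Byte[13]=9D: continuation. acc=(acc<<6)|0x1D=0x15D
Byte[14]=B6: continuation. acc=(acc<<6)|0x36=0x5776
Completed: cp=U+5776 (starts at byte 12)

Answer: U+EE19 U+2BC2 U+03AF U+2E06C U+5776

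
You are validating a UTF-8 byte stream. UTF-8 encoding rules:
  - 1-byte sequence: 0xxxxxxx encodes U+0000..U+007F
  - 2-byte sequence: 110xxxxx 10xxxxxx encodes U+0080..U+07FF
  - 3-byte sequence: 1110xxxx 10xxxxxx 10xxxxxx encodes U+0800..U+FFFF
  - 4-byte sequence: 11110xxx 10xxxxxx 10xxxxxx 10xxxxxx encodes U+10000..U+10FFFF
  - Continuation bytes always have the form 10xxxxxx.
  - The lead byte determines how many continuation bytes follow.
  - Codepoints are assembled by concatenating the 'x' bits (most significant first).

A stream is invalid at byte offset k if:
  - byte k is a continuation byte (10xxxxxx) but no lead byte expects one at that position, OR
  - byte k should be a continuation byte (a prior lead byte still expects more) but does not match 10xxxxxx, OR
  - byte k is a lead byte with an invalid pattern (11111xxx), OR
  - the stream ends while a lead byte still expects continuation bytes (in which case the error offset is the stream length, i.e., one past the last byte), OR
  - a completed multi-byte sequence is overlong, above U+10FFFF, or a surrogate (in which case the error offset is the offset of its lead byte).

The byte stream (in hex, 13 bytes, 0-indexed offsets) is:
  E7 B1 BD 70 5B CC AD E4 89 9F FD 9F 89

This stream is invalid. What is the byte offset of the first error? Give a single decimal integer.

Answer: 10

Derivation:
Byte[0]=E7: 3-byte lead, need 2 cont bytes. acc=0x7
Byte[1]=B1: continuation. acc=(acc<<6)|0x31=0x1F1
Byte[2]=BD: continuation. acc=(acc<<6)|0x3D=0x7C7D
Completed: cp=U+7C7D (starts at byte 0)
Byte[3]=70: 1-byte ASCII. cp=U+0070
Byte[4]=5B: 1-byte ASCII. cp=U+005B
Byte[5]=CC: 2-byte lead, need 1 cont bytes. acc=0xC
Byte[6]=AD: continuation. acc=(acc<<6)|0x2D=0x32D
Completed: cp=U+032D (starts at byte 5)
Byte[7]=E4: 3-byte lead, need 2 cont bytes. acc=0x4
Byte[8]=89: continuation. acc=(acc<<6)|0x09=0x109
Byte[9]=9F: continuation. acc=(acc<<6)|0x1F=0x425F
Completed: cp=U+425F (starts at byte 7)
Byte[10]=FD: INVALID lead byte (not 0xxx/110x/1110/11110)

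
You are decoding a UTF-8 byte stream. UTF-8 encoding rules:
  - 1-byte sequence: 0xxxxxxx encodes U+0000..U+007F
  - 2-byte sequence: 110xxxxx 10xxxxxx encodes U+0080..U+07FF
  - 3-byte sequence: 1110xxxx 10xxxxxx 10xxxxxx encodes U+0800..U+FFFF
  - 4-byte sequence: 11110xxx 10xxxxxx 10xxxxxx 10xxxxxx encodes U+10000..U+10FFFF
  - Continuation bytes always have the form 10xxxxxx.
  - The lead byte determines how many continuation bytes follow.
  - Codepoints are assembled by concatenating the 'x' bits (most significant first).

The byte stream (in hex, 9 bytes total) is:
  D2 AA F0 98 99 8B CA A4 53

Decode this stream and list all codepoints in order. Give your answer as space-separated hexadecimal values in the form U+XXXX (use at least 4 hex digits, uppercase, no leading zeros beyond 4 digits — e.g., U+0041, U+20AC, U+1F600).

Byte[0]=D2: 2-byte lead, need 1 cont bytes. acc=0x12
Byte[1]=AA: continuation. acc=(acc<<6)|0x2A=0x4AA
Completed: cp=U+04AA (starts at byte 0)
Byte[2]=F0: 4-byte lead, need 3 cont bytes. acc=0x0
Byte[3]=98: continuation. acc=(acc<<6)|0x18=0x18
Byte[4]=99: continuation. acc=(acc<<6)|0x19=0x619
Byte[5]=8B: continuation. acc=(acc<<6)|0x0B=0x1864B
Completed: cp=U+1864B (starts at byte 2)
Byte[6]=CA: 2-byte lead, need 1 cont bytes. acc=0xA
Byte[7]=A4: continuation. acc=(acc<<6)|0x24=0x2A4
Completed: cp=U+02A4 (starts at byte 6)
Byte[8]=53: 1-byte ASCII. cp=U+0053

Answer: U+04AA U+1864B U+02A4 U+0053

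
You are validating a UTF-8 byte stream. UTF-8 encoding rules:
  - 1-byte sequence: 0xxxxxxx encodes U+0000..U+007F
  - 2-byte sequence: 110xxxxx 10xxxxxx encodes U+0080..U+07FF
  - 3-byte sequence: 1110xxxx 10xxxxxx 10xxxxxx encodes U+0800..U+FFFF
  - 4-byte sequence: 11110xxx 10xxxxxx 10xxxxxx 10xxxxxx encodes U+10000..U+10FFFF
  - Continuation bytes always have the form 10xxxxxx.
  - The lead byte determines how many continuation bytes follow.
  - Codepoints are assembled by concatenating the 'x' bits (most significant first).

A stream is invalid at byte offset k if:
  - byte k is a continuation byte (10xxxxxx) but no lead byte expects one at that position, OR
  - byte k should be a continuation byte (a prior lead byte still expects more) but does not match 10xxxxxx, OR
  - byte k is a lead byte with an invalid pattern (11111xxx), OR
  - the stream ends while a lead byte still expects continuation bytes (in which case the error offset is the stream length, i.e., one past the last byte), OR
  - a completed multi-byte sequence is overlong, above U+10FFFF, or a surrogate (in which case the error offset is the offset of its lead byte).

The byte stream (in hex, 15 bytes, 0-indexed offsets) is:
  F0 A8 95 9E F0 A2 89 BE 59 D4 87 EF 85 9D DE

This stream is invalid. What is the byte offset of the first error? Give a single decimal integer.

Byte[0]=F0: 4-byte lead, need 3 cont bytes. acc=0x0
Byte[1]=A8: continuation. acc=(acc<<6)|0x28=0x28
Byte[2]=95: continuation. acc=(acc<<6)|0x15=0xA15
Byte[3]=9E: continuation. acc=(acc<<6)|0x1E=0x2855E
Completed: cp=U+2855E (starts at byte 0)
Byte[4]=F0: 4-byte lead, need 3 cont bytes. acc=0x0
Byte[5]=A2: continuation. acc=(acc<<6)|0x22=0x22
Byte[6]=89: continuation. acc=(acc<<6)|0x09=0x889
Byte[7]=BE: continuation. acc=(acc<<6)|0x3E=0x2227E
Completed: cp=U+2227E (starts at byte 4)
Byte[8]=59: 1-byte ASCII. cp=U+0059
Byte[9]=D4: 2-byte lead, need 1 cont bytes. acc=0x14
Byte[10]=87: continuation. acc=(acc<<6)|0x07=0x507
Completed: cp=U+0507 (starts at byte 9)
Byte[11]=EF: 3-byte lead, need 2 cont bytes. acc=0xF
Byte[12]=85: continuation. acc=(acc<<6)|0x05=0x3C5
Byte[13]=9D: continuation. acc=(acc<<6)|0x1D=0xF15D
Completed: cp=U+F15D (starts at byte 11)
Byte[14]=DE: 2-byte lead, need 1 cont bytes. acc=0x1E
Byte[15]: stream ended, expected continuation. INVALID

Answer: 15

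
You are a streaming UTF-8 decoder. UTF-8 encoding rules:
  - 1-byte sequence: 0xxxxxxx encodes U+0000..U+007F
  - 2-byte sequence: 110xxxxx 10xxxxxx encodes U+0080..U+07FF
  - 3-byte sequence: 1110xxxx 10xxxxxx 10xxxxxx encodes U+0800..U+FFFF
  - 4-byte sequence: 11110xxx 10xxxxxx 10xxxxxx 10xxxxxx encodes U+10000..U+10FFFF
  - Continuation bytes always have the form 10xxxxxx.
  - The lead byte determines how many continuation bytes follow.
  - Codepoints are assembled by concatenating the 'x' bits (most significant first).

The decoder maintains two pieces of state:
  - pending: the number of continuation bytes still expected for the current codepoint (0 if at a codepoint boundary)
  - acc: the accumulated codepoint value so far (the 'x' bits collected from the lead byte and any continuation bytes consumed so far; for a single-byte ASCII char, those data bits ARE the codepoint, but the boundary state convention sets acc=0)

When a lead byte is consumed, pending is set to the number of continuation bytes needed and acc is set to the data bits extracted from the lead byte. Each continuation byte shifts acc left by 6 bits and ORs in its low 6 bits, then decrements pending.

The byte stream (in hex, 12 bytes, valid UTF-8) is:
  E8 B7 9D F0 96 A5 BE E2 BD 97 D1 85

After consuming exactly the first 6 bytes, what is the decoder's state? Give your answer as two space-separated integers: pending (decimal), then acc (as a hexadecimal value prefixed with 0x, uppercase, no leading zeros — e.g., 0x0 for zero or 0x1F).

Answer: 1 0x5A5

Derivation:
Byte[0]=E8: 3-byte lead. pending=2, acc=0x8
Byte[1]=B7: continuation. acc=(acc<<6)|0x37=0x237, pending=1
Byte[2]=9D: continuation. acc=(acc<<6)|0x1D=0x8DDD, pending=0
Byte[3]=F0: 4-byte lead. pending=3, acc=0x0
Byte[4]=96: continuation. acc=(acc<<6)|0x16=0x16, pending=2
Byte[5]=A5: continuation. acc=(acc<<6)|0x25=0x5A5, pending=1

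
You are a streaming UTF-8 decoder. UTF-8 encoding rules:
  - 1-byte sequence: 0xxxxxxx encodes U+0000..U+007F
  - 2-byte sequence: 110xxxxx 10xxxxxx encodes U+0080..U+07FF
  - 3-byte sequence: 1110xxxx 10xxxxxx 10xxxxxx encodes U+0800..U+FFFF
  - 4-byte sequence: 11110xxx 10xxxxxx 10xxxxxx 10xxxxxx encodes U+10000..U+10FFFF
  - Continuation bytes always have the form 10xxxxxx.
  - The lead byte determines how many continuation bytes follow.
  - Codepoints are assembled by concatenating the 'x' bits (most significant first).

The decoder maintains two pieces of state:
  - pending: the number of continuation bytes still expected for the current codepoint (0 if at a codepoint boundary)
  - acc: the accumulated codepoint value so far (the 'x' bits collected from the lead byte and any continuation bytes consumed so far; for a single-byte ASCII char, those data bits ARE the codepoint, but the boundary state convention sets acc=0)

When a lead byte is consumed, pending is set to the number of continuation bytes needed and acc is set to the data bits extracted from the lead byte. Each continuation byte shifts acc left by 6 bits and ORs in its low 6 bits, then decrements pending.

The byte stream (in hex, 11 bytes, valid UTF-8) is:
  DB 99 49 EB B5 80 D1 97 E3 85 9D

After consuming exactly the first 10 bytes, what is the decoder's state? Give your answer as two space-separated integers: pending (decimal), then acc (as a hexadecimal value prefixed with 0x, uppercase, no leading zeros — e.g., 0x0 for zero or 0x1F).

Answer: 1 0xC5

Derivation:
Byte[0]=DB: 2-byte lead. pending=1, acc=0x1B
Byte[1]=99: continuation. acc=(acc<<6)|0x19=0x6D9, pending=0
Byte[2]=49: 1-byte. pending=0, acc=0x0
Byte[3]=EB: 3-byte lead. pending=2, acc=0xB
Byte[4]=B5: continuation. acc=(acc<<6)|0x35=0x2F5, pending=1
Byte[5]=80: continuation. acc=(acc<<6)|0x00=0xBD40, pending=0
Byte[6]=D1: 2-byte lead. pending=1, acc=0x11
Byte[7]=97: continuation. acc=(acc<<6)|0x17=0x457, pending=0
Byte[8]=E3: 3-byte lead. pending=2, acc=0x3
Byte[9]=85: continuation. acc=(acc<<6)|0x05=0xC5, pending=1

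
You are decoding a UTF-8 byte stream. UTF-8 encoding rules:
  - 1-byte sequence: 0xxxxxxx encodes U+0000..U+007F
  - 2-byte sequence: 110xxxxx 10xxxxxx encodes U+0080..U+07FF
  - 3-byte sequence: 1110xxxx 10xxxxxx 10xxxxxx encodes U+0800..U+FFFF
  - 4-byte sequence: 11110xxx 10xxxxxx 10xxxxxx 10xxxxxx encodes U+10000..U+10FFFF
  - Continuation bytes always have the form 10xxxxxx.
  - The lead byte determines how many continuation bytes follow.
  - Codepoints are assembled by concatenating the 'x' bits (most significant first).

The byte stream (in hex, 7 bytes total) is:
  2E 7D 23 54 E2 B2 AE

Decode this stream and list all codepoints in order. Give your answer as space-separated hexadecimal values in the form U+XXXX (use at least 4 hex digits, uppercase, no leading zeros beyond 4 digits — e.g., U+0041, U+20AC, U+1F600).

Byte[0]=2E: 1-byte ASCII. cp=U+002E
Byte[1]=7D: 1-byte ASCII. cp=U+007D
Byte[2]=23: 1-byte ASCII. cp=U+0023
Byte[3]=54: 1-byte ASCII. cp=U+0054
Byte[4]=E2: 3-byte lead, need 2 cont bytes. acc=0x2
Byte[5]=B2: continuation. acc=(acc<<6)|0x32=0xB2
Byte[6]=AE: continuation. acc=(acc<<6)|0x2E=0x2CAE
Completed: cp=U+2CAE (starts at byte 4)

Answer: U+002E U+007D U+0023 U+0054 U+2CAE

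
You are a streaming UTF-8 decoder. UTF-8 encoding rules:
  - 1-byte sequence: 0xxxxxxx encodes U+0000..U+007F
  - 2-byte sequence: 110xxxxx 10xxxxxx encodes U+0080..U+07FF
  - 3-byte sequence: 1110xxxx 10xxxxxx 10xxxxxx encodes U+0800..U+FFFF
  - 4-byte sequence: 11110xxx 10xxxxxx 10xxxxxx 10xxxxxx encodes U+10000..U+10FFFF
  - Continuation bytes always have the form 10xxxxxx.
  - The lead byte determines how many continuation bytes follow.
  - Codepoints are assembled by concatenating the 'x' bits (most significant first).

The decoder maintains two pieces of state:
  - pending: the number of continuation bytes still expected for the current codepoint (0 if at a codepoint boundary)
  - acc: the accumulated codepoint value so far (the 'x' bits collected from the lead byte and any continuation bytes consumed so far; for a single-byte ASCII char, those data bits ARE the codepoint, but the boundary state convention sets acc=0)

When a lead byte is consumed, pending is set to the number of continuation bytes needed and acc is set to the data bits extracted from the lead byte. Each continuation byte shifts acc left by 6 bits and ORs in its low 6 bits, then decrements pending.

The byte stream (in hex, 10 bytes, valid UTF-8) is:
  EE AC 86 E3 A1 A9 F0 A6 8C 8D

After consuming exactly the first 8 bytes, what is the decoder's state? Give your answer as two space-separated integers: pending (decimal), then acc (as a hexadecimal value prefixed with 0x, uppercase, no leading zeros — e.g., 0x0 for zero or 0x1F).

Answer: 2 0x26

Derivation:
Byte[0]=EE: 3-byte lead. pending=2, acc=0xE
Byte[1]=AC: continuation. acc=(acc<<6)|0x2C=0x3AC, pending=1
Byte[2]=86: continuation. acc=(acc<<6)|0x06=0xEB06, pending=0
Byte[3]=E3: 3-byte lead. pending=2, acc=0x3
Byte[4]=A1: continuation. acc=(acc<<6)|0x21=0xE1, pending=1
Byte[5]=A9: continuation. acc=(acc<<6)|0x29=0x3869, pending=0
Byte[6]=F0: 4-byte lead. pending=3, acc=0x0
Byte[7]=A6: continuation. acc=(acc<<6)|0x26=0x26, pending=2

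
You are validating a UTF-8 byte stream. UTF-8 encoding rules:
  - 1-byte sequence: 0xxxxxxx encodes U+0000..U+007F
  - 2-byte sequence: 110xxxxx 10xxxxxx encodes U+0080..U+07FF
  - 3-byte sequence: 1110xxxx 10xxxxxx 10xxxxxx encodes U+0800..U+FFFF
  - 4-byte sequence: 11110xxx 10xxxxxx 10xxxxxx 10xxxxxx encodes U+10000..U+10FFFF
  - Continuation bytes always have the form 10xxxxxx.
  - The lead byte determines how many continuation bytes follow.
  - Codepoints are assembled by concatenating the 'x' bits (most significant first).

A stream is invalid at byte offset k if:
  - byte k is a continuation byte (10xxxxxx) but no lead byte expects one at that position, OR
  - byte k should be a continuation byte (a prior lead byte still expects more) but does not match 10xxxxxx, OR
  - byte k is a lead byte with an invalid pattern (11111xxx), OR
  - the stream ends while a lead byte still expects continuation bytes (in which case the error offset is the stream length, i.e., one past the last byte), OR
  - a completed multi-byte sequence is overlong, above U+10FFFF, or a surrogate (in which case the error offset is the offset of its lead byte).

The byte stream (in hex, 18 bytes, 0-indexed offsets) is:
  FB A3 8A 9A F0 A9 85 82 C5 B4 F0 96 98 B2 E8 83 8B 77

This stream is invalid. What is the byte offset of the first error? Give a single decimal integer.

Byte[0]=FB: INVALID lead byte (not 0xxx/110x/1110/11110)

Answer: 0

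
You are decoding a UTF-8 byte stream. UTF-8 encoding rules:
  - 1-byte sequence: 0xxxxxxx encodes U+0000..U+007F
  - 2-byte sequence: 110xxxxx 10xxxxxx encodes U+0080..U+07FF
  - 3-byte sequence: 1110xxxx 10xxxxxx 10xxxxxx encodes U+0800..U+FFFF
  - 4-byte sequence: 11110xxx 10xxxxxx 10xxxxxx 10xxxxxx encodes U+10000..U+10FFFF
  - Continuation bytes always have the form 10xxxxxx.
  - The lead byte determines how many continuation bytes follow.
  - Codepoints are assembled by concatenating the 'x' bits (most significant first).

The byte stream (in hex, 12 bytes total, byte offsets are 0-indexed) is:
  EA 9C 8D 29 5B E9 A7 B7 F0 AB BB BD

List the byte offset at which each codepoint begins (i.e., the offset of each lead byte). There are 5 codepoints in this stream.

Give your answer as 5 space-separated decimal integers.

Byte[0]=EA: 3-byte lead, need 2 cont bytes. acc=0xA
Byte[1]=9C: continuation. acc=(acc<<6)|0x1C=0x29C
Byte[2]=8D: continuation. acc=(acc<<6)|0x0D=0xA70D
Completed: cp=U+A70D (starts at byte 0)
Byte[3]=29: 1-byte ASCII. cp=U+0029
Byte[4]=5B: 1-byte ASCII. cp=U+005B
Byte[5]=E9: 3-byte lead, need 2 cont bytes. acc=0x9
Byte[6]=A7: continuation. acc=(acc<<6)|0x27=0x267
Byte[7]=B7: continuation. acc=(acc<<6)|0x37=0x99F7
Completed: cp=U+99F7 (starts at byte 5)
Byte[8]=F0: 4-byte lead, need 3 cont bytes. acc=0x0
Byte[9]=AB: continuation. acc=(acc<<6)|0x2B=0x2B
Byte[10]=BB: continuation. acc=(acc<<6)|0x3B=0xAFB
Byte[11]=BD: continuation. acc=(acc<<6)|0x3D=0x2BEFD
Completed: cp=U+2BEFD (starts at byte 8)

Answer: 0 3 4 5 8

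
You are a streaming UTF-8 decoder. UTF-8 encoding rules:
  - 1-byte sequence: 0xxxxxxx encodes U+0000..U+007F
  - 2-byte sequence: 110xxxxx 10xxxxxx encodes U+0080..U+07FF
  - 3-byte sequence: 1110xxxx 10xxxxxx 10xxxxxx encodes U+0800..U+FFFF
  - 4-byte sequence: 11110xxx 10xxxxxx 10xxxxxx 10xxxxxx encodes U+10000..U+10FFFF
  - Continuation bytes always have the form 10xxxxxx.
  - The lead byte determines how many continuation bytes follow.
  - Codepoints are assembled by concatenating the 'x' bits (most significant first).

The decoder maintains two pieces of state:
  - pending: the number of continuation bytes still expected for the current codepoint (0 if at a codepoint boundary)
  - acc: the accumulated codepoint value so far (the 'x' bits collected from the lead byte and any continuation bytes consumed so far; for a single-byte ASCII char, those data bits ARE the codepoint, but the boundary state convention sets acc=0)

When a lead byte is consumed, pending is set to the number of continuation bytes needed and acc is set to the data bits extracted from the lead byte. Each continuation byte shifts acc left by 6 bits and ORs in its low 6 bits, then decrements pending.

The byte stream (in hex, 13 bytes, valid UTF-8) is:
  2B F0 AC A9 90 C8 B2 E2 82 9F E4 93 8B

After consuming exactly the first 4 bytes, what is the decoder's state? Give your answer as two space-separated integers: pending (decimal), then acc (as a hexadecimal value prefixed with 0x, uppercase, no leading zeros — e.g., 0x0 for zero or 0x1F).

Answer: 1 0xB29

Derivation:
Byte[0]=2B: 1-byte. pending=0, acc=0x0
Byte[1]=F0: 4-byte lead. pending=3, acc=0x0
Byte[2]=AC: continuation. acc=(acc<<6)|0x2C=0x2C, pending=2
Byte[3]=A9: continuation. acc=(acc<<6)|0x29=0xB29, pending=1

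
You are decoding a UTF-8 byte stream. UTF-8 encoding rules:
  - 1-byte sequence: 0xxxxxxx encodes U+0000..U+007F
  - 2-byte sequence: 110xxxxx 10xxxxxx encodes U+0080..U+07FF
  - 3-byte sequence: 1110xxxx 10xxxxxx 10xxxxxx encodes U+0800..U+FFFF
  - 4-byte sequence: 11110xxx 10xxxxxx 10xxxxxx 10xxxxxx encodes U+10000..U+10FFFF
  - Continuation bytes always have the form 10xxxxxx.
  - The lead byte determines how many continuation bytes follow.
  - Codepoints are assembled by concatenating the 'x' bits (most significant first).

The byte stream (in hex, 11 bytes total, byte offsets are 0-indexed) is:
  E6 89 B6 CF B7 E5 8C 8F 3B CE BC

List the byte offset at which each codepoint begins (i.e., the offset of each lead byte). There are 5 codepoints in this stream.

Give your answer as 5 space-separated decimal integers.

Answer: 0 3 5 8 9

Derivation:
Byte[0]=E6: 3-byte lead, need 2 cont bytes. acc=0x6
Byte[1]=89: continuation. acc=(acc<<6)|0x09=0x189
Byte[2]=B6: continuation. acc=(acc<<6)|0x36=0x6276
Completed: cp=U+6276 (starts at byte 0)
Byte[3]=CF: 2-byte lead, need 1 cont bytes. acc=0xF
Byte[4]=B7: continuation. acc=(acc<<6)|0x37=0x3F7
Completed: cp=U+03F7 (starts at byte 3)
Byte[5]=E5: 3-byte lead, need 2 cont bytes. acc=0x5
Byte[6]=8C: continuation. acc=(acc<<6)|0x0C=0x14C
Byte[7]=8F: continuation. acc=(acc<<6)|0x0F=0x530F
Completed: cp=U+530F (starts at byte 5)
Byte[8]=3B: 1-byte ASCII. cp=U+003B
Byte[9]=CE: 2-byte lead, need 1 cont bytes. acc=0xE
Byte[10]=BC: continuation. acc=(acc<<6)|0x3C=0x3BC
Completed: cp=U+03BC (starts at byte 9)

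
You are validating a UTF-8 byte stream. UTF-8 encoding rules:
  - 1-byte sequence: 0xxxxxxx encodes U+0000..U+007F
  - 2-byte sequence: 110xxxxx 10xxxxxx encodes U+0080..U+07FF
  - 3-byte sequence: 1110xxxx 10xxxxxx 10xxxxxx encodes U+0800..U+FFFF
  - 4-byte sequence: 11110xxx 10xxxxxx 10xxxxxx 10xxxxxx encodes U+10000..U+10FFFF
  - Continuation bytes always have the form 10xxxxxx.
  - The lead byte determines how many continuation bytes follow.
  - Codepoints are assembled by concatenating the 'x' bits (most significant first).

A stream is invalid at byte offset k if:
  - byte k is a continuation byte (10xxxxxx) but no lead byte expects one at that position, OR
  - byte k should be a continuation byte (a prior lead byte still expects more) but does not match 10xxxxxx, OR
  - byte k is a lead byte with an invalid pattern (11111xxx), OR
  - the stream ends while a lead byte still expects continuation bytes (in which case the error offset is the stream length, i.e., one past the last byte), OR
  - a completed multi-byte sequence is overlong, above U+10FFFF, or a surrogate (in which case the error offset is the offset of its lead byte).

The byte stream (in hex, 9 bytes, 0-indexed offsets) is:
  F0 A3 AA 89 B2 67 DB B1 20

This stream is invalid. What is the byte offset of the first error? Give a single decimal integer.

Byte[0]=F0: 4-byte lead, need 3 cont bytes. acc=0x0
Byte[1]=A3: continuation. acc=(acc<<6)|0x23=0x23
Byte[2]=AA: continuation. acc=(acc<<6)|0x2A=0x8EA
Byte[3]=89: continuation. acc=(acc<<6)|0x09=0x23A89
Completed: cp=U+23A89 (starts at byte 0)
Byte[4]=B2: INVALID lead byte (not 0xxx/110x/1110/11110)

Answer: 4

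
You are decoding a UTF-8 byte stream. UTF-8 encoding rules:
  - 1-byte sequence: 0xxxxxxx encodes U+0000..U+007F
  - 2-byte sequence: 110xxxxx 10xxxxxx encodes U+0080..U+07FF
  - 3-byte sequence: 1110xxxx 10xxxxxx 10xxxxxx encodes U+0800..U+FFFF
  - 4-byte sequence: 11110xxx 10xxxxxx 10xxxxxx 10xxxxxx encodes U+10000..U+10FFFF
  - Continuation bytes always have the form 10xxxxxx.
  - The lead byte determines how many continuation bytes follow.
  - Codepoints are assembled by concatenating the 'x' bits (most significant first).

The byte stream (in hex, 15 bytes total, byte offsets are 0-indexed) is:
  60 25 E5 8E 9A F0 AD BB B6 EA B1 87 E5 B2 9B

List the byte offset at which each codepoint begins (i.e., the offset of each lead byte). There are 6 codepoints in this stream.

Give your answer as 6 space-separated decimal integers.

Byte[0]=60: 1-byte ASCII. cp=U+0060
Byte[1]=25: 1-byte ASCII. cp=U+0025
Byte[2]=E5: 3-byte lead, need 2 cont bytes. acc=0x5
Byte[3]=8E: continuation. acc=(acc<<6)|0x0E=0x14E
Byte[4]=9A: continuation. acc=(acc<<6)|0x1A=0x539A
Completed: cp=U+539A (starts at byte 2)
Byte[5]=F0: 4-byte lead, need 3 cont bytes. acc=0x0
Byte[6]=AD: continuation. acc=(acc<<6)|0x2D=0x2D
Byte[7]=BB: continuation. acc=(acc<<6)|0x3B=0xB7B
Byte[8]=B6: continuation. acc=(acc<<6)|0x36=0x2DEF6
Completed: cp=U+2DEF6 (starts at byte 5)
Byte[9]=EA: 3-byte lead, need 2 cont bytes. acc=0xA
Byte[10]=B1: continuation. acc=(acc<<6)|0x31=0x2B1
Byte[11]=87: continuation. acc=(acc<<6)|0x07=0xAC47
Completed: cp=U+AC47 (starts at byte 9)
Byte[12]=E5: 3-byte lead, need 2 cont bytes. acc=0x5
Byte[13]=B2: continuation. acc=(acc<<6)|0x32=0x172
Byte[14]=9B: continuation. acc=(acc<<6)|0x1B=0x5C9B
Completed: cp=U+5C9B (starts at byte 12)

Answer: 0 1 2 5 9 12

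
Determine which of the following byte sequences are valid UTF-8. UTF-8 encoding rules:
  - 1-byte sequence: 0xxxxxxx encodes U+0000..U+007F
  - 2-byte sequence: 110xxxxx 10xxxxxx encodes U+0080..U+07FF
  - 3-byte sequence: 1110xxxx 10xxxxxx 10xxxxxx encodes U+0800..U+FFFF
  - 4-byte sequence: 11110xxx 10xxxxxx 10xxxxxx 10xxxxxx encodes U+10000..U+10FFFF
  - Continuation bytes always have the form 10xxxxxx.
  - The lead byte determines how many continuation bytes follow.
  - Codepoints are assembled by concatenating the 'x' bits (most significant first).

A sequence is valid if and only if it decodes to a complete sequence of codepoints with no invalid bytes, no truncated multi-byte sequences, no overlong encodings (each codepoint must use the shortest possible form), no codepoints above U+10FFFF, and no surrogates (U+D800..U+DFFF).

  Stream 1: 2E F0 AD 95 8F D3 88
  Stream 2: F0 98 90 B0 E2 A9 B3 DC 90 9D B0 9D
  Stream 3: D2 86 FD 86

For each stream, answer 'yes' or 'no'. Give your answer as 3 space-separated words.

Answer: yes no no

Derivation:
Stream 1: decodes cleanly. VALID
Stream 2: error at byte offset 9. INVALID
Stream 3: error at byte offset 2. INVALID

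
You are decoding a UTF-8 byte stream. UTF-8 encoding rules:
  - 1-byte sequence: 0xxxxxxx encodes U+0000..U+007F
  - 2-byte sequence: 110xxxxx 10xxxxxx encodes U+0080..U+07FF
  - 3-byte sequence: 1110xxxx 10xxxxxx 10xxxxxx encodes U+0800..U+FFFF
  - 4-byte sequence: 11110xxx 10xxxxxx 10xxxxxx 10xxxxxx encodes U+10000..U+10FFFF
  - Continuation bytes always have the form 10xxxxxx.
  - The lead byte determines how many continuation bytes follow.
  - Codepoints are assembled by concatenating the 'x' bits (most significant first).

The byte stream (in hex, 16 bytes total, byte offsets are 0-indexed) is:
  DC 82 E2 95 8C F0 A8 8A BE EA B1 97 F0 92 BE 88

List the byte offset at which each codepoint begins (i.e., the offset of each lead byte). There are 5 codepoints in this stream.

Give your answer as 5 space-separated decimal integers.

Byte[0]=DC: 2-byte lead, need 1 cont bytes. acc=0x1C
Byte[1]=82: continuation. acc=(acc<<6)|0x02=0x702
Completed: cp=U+0702 (starts at byte 0)
Byte[2]=E2: 3-byte lead, need 2 cont bytes. acc=0x2
Byte[3]=95: continuation. acc=(acc<<6)|0x15=0x95
Byte[4]=8C: continuation. acc=(acc<<6)|0x0C=0x254C
Completed: cp=U+254C (starts at byte 2)
Byte[5]=F0: 4-byte lead, need 3 cont bytes. acc=0x0
Byte[6]=A8: continuation. acc=(acc<<6)|0x28=0x28
Byte[7]=8A: continuation. acc=(acc<<6)|0x0A=0xA0A
Byte[8]=BE: continuation. acc=(acc<<6)|0x3E=0x282BE
Completed: cp=U+282BE (starts at byte 5)
Byte[9]=EA: 3-byte lead, need 2 cont bytes. acc=0xA
Byte[10]=B1: continuation. acc=(acc<<6)|0x31=0x2B1
Byte[11]=97: continuation. acc=(acc<<6)|0x17=0xAC57
Completed: cp=U+AC57 (starts at byte 9)
Byte[12]=F0: 4-byte lead, need 3 cont bytes. acc=0x0
Byte[13]=92: continuation. acc=(acc<<6)|0x12=0x12
Byte[14]=BE: continuation. acc=(acc<<6)|0x3E=0x4BE
Byte[15]=88: continuation. acc=(acc<<6)|0x08=0x12F88
Completed: cp=U+12F88 (starts at byte 12)

Answer: 0 2 5 9 12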